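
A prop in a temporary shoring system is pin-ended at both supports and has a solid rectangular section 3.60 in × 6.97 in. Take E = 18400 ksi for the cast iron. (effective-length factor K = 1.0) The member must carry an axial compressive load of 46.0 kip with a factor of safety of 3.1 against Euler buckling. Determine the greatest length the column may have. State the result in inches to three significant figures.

Buckling occurs about the weak axis: I_min = h·b³/12 with b = 3.60 in (the shorter side).
I_min = 6.97×3.60³/12 = 27.10 in⁴
Required critical load P_cr = n·P = 3.1 × 46.0 = 142.6 kip = 1.426×10^5 lb
From P_cr = π²EI/(K·L)²:  L = (1/K)·√(π²EI/P_cr) = (1/1)·√(π²×1.84×10^7×27.10/1.426×10^5)
L = 186 in

L_max ≈ 186 in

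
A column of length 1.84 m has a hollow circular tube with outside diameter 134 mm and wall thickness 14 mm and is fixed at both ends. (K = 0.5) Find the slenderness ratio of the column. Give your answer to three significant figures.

Inner diameter d_i = 134 − 2×14 = 106.0 mm
I = π(d_o⁴ − d_i⁴)/64 = π(134⁴ − 106.0⁴)/64 = 9.629×10^6 mm⁴
A = 5.278×10^3 mm²;  r_min = √(I/A) = √(9.629×10^6/5.278×10^3) = 42.71 mm
L_e = K·L = 0.5 × 1.84 m = 0.9200 m = 920.00 mm
λ = L_e / r_min = 920.00 / 42.71 = 21.5

λ ≈ 21.5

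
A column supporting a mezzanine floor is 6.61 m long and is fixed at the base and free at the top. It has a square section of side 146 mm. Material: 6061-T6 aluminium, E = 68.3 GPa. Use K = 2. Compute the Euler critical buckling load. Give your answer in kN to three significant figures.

I = a⁴/12 = 146⁴/12 = 3.786×10^7 mm⁴
I = 3.786×10^7 mm⁴ = 3.786×10^-5 m⁴
Effective length L_e = K·L = 2 × 6.61 = 13.22 m
P_cr = π²EI / L_e² = π² × 68.3×10⁹ × 3.786×10^-5 / 13.22² = 1.460×10^5 N

P_cr ≈ 146 kN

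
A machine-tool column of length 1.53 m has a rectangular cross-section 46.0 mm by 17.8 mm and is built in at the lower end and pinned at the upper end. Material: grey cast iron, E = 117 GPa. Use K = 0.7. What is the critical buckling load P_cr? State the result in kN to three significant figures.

Buckling occurs about the weak axis: I_min = h·b³/12 with b = 17.8 mm (the shorter side).
I_min = 46.0×17.8³/12 = 2.162×10^4 mm⁴
I = 2.162×10^4 mm⁴ = 2.162×10^-8 m⁴
Effective length L_e = K·L = 0.7 × 1.53 = 1.071 m
P_cr = π²EI / L_e² = π² × 117×10⁹ × 2.162×10^-8 / 1.071² = 2.176×10^4 N

P_cr ≈ 21.8 kN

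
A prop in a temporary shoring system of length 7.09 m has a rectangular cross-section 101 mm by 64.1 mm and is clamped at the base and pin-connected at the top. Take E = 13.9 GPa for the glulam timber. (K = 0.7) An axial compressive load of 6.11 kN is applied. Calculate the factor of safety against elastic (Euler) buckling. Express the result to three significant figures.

n ≈ 2.02

Buckling occurs about the weak axis: I_min = h·b³/12 with b = 64.1 mm (the shorter side).
I_min = 101×64.1³/12 = 2.217×10^6 mm⁴
I = 2.217×10^6 mm⁴ = 2.217×10^-6 m⁴
Effective length L_e = K·L = 0.7 × 7.09 = 4.963 m
P_cr = π²EI / L_e² = π² × 13.9×10⁹ × 2.217×10^-6 / 4.963² = 1.235×10^4 N
Factor of safety n = P_cr / P = 12.346 / 6.11 = 2.02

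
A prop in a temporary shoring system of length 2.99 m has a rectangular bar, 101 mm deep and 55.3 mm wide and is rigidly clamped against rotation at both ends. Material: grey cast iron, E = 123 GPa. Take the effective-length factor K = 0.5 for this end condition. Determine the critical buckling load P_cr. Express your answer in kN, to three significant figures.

Buckling occurs about the weak axis: I_min = h·b³/12 with b = 55.3 mm (the shorter side).
I_min = 101×55.3³/12 = 1.423×10^6 mm⁴
I = 1.423×10^6 mm⁴ = 1.423×10^-6 m⁴
Effective length L_e = K·L = 0.5 × 2.99 = 1.495 m
P_cr = π²EI / L_e² = π² × 123×10⁹ × 1.423×10^-6 / 1.495² = 7.731×10^5 N

P_cr ≈ 773 kN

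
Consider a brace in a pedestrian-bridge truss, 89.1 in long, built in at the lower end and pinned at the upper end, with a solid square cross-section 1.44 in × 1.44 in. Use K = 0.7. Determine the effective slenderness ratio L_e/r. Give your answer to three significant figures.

I = a⁴/12 = 1.44⁴/12 = 0.3583 in⁴
A = 2.074 in²;  r_min = √(I/A) = √(0.3583/2.074) = 0.4157 in
L_e = K·L = 0.7 × 89.1 = 62.37 in
λ = L_e / r_min = 62.370 / 0.4157 = 150

λ ≈ 150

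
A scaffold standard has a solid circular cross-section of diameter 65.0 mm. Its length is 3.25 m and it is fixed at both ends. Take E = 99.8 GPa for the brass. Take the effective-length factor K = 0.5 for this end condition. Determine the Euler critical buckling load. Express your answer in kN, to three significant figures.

P_cr ≈ 327 kN

I = πd⁴/64 = π×65.0⁴/64 = 8.762×10^5 mm⁴
I = 8.762×10^5 mm⁴ = 8.762×10^-7 m⁴
Effective length L_e = K·L = 0.5 × 3.25 = 1.625 m
P_cr = π²EI / L_e² = π² × 99.8×10⁹ × 8.762×10^-7 / 1.625² = 3.268×10^5 N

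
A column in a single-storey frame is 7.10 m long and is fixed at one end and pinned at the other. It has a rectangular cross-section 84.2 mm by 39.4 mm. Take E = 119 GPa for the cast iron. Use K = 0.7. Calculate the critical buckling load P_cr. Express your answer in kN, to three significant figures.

P_cr ≈ 20.4 kN

Buckling occurs about the weak axis: I_min = h·b³/12 with b = 39.4 mm (the shorter side).
I_min = 84.2×39.4³/12 = 4.292×10^5 mm⁴
I = 4.292×10^5 mm⁴ = 4.292×10^-7 m⁴
Effective length L_e = K·L = 0.7 × 7.10 = 4.970 m
P_cr = π²EI / L_e² = π² × 119×10⁹ × 4.292×10^-7 / 4.970² = 2.041×10^4 N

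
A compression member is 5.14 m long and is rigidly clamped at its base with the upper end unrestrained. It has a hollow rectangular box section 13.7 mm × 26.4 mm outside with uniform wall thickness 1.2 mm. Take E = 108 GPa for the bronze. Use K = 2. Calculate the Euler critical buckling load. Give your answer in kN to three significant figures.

P_cr ≈ 0.0280 kN

Inner dimensions: h_i = 26.4 − 2×1.2 = 24.00 mm, b_i = 13.7 − 2×1.2 = 11.30 mm
Weak-axis I_min = (h_o·b_o³ − h_i·b_i³)/12 with b_o = 13.7, b_i = 11.30 mm (shorter outer/inner sides).
I_min = (26.4×13.7³ − 24.00×11.30³)/12 = 2.771×10^3 mm⁴
I = 2.771×10^3 mm⁴ = 2.771×10^-9 m⁴
Effective length L_e = K·L = 2 × 5.14 = 10.28 m
P_cr = π²EI / L_e² = π² × 108×10⁹ × 2.771×10^-9 / 10.28² = 27.95 N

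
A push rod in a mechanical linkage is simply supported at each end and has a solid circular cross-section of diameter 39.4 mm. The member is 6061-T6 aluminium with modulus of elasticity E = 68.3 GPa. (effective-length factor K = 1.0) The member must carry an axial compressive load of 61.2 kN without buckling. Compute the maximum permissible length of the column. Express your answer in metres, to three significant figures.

I = πd⁴/64 = π×39.4⁴/64 = 1.183×10^5 mm⁴
I = 1.183×10^-7 m⁴
At the buckling limit P_cr = P = 6.120×10^4 N
From P_cr = π²EI/(K·L)²:  L = (1/K)·√(π²EI/P_cr) = (1/1)·√(π²×6.83×10^10×1.183×10^-7/6.120×10^4)
L = 1.14 m

L_max ≈ 1.14 m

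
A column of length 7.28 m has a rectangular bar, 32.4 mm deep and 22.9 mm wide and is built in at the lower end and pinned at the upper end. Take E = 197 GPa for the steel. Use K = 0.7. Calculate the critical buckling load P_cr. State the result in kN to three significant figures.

P_cr ≈ 2.43 kN

Buckling occurs about the weak axis: I_min = h·b³/12 with b = 22.9 mm (the shorter side).
I_min = 32.4×22.9³/12 = 3.242×10^4 mm⁴
I = 3.242×10^4 mm⁴ = 3.242×10^-8 m⁴
Effective length L_e = K·L = 0.7 × 7.28 = 5.096 m
P_cr = π²EI / L_e² = π² × 197×10⁹ × 3.242×10^-8 / 5.096² = 2.428×10^3 N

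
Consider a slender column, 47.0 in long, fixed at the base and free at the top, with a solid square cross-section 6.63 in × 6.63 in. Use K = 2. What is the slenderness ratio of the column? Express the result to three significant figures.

I = a⁴/12 = 6.63⁴/12 = 161.0 in⁴
A = 43.96 in²;  r_min = √(I/A) = √(161.0/43.96) = 1.914 in
L_e = K·L = 2 × 47.0 = 94.00 in
λ = L_e / r_min = 94.000 / 1.914 = 49.1

λ ≈ 49.1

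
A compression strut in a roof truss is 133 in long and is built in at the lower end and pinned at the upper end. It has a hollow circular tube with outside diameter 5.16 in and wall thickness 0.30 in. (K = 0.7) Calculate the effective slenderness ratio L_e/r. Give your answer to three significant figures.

Inner diameter d_i = 5.16 − 2×0.30 = 4.560 in
I = π(d_o⁴ − d_i⁴)/64 = π(5.16⁴ − 4.560⁴)/64 = 13.58 in⁴
A = 4.580 in²;  r_min = √(I/A) = √(13.58/4.580) = 1.722 in
L_e = K·L = 0.7 × 133 = 93.10 in
λ = L_e / r_min = 93.100 / 1.722 = 54.1

λ ≈ 54.1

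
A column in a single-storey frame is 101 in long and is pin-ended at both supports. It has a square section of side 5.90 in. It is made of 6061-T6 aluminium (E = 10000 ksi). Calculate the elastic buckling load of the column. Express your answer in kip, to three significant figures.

P_cr ≈ 977 kip

I = a⁴/12 = 5.90⁴/12 = 101.0 in⁴
Effective length L_e = K·L = 1 × 101 = 101.0 in
P_cr = π²EI / L_e² = π² × 10000×10³ × 101.0 / 101.0² = 9.770×10^5 lb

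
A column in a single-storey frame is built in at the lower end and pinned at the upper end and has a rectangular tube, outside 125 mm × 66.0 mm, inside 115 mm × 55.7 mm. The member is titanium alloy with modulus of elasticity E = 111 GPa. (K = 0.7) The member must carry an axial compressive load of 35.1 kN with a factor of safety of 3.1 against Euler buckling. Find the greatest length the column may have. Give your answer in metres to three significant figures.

Weak-axis I_min = (h_o·b_o³ − h_i·b_i³)/12 with b_o = 66.0, b_i = 55.70 mm (shorter outer/inner sides).
I_min = (125×66.0³ − 115.0×55.70³)/12 = 1.339×10^6 mm⁴
I = 1.339×10^-6 m⁴
Required critical load P_cr = n·P = 3.1 × 35.1 = 108.8 kN = 1.088×10^5 N
From P_cr = π²EI/(K·L)²:  L = (1/K)·√(π²EI/P_cr) = (1/0.7)·√(π²×1.11×10^11×1.339×10^-6/1.088×10^5)
L = 5.24 m

L_max ≈ 5.24 m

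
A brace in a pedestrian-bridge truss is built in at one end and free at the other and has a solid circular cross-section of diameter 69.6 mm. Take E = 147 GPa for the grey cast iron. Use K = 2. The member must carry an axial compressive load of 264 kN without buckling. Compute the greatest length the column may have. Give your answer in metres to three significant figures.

L_max ≈ 1.26 m

I = πd⁴/64 = π×69.6⁴/64 = 1.152×10^6 mm⁴
I = 1.152×10^-6 m⁴
At the buckling limit P_cr = P = 2.640×10^5 N
From P_cr = π²EI/(K·L)²:  L = (1/K)·√(π²EI/P_cr) = (1/2)·√(π²×1.47×10^11×1.152×10^-6/2.640×10^5)
L = 1.26 m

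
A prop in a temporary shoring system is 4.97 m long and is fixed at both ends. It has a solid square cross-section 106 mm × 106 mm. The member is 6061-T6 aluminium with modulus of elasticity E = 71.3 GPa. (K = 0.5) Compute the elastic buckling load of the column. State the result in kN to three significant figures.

I = a⁴/12 = 106⁴/12 = 1.052×10^7 mm⁴
I = 1.052×10^7 mm⁴ = 1.052×10^-5 m⁴
Effective length L_e = K·L = 0.5 × 4.97 = 2.485 m
P_cr = π²EI / L_e² = π² × 71.3×10⁹ × 1.052×10^-5 / 2.485² = 1.199×10^6 N

P_cr ≈ 1200 kN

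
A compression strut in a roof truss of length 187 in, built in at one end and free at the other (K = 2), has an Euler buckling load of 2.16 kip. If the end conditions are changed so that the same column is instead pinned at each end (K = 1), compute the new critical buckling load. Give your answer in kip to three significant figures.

P_cr ≈ 8.64 kip

P_cr ∝ 1/K², so P_cr,new = P_cr,old × (K_old/K_new)² = 2.16 × (2/1)²
= 2.16 × 4.000 = 8.64 kip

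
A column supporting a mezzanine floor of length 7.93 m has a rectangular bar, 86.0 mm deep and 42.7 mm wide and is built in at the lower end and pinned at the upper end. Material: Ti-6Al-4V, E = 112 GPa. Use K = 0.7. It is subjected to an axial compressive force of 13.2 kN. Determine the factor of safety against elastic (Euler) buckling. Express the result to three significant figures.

n ≈ 1.52

Buckling occurs about the weak axis: I_min = h·b³/12 with b = 42.7 mm (the shorter side).
I_min = 86.0×42.7³/12 = 5.580×10^5 mm⁴
I = 5.580×10^5 mm⁴ = 5.580×10^-7 m⁴
Effective length L_e = K·L = 0.7 × 7.93 = 5.551 m
P_cr = π²EI / L_e² = π² × 112×10⁹ × 5.580×10^-7 / 5.551² = 2.002×10^4 N
Factor of safety n = P_cr / P = 20.016 / 13.2 = 1.52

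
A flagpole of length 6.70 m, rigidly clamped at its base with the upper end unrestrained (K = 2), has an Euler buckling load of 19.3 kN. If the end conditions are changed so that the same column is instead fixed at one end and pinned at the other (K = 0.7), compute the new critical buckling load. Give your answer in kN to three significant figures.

P_cr ≈ 158 kN

P_cr ∝ 1/K², so P_cr,new = P_cr,old × (K_old/K_new)² = 19.3 × (2/0.7)²
= 19.3 × 8.163 = 158 kN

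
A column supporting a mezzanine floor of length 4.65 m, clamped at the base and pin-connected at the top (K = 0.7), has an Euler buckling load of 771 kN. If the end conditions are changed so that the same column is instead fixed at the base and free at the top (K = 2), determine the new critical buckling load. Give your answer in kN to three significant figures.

P_cr ≈ 94.4 kN

P_cr ∝ 1/K², so P_cr,new = P_cr,old × (K_old/K_new)² = 771 × (0.7/2)²
= 771 × 0.1225 = 94.4 kN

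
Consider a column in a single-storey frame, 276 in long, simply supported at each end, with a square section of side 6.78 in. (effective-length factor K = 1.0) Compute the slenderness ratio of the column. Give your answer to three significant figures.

λ ≈ 141

I = a⁴/12 = 6.78⁴/12 = 176.1 in⁴
A = 45.97 in²;  r_min = √(I/A) = √(176.1/45.97) = 1.957 in
L_e = K·L = 1 × 276 = 276.0 in
λ = L_e / r_min = 276.00 / 1.957 = 141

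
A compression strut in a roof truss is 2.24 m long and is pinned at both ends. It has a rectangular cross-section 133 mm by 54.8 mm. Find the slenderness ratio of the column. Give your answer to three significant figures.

For a rectangle r_min = b/√12 = 54.8/√12 = 15.82 mm
L_e = K·L = 1 × 2.24 m = 2.240 m = 2240.0 mm
λ = L_e / r_min = 2240.0 / 15.82 = 142

λ ≈ 142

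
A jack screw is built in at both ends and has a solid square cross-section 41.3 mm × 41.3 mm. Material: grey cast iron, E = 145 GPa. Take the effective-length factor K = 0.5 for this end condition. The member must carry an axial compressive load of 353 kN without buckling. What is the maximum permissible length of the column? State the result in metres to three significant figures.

L_max ≈ 1.98 m

I = a⁴/12 = 41.3⁴/12 = 2.424×10^5 mm⁴
I = 2.424×10^-7 m⁴
At the buckling limit P_cr = P = 3.530×10^5 N
From P_cr = π²EI/(K·L)²:  L = (1/K)·√(π²EI/P_cr) = (1/0.5)·√(π²×1.45×10^11×2.424×10^-7/3.530×10^5)
L = 1.98 m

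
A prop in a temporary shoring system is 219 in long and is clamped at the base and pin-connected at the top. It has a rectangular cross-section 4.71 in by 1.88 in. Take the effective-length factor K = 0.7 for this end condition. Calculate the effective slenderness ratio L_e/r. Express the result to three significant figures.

Buckling occurs about the weak axis: I_min = h·b³/12 with b = 1.88 in (the shorter side).
I_min = 4.71×1.88³/12 = 2.608 in⁴
A = 8.855 in²;  r_min = √(I/A) = √(2.608/8.855) = 0.5427 in
L_e = K·L = 0.7 × 219 = 153.3 in
λ = L_e / r_min = 153.30 / 0.5427 = 282

λ ≈ 282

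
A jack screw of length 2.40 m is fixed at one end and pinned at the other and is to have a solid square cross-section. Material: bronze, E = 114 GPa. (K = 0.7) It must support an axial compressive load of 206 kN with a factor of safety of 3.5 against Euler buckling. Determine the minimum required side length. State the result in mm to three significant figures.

a ≈ 68.3 mm

Required P_cr = n·P = 3.5 × 206 = 721.0 kN
L_e = K·L = 0.7 × 2.40 = 1.680 m
Required I = P_cr·L_e²/(π²E) = 7.210×10^5 × 1.680² / (π² × 1.14×10^11) = 1.809×10^-6 m⁴
I_req = 1.809×10^6 mm⁴
Solid square: I = a⁴/12  ⇒  a = (12I)^(1/4) = (12×1.809×10^6)^(1/4) = 68.3 mm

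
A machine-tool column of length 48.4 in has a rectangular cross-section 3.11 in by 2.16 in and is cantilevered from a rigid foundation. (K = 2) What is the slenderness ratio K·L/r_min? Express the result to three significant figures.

For a rectangle r_min = b/√12 = 2.16/√12 = 0.6235 in
L_e = K·L = 2 × 48.4 = 96.80 in
λ = L_e / r_min = 96.800 / 0.6235 = 155

λ ≈ 155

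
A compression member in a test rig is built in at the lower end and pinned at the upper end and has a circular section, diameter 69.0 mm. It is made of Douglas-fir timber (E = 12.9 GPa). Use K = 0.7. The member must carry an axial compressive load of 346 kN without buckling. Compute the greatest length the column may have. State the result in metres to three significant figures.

I = πd⁴/64 = π×69.0⁴/64 = 1.113×10^6 mm⁴
I = 1.113×10^-6 m⁴
At the buckling limit P_cr = P = 3.460×10^5 N
From P_cr = π²EI/(K·L)²:  L = (1/K)·√(π²EI/P_cr) = (1/0.7)·√(π²×1.29×10^10×1.113×10^-6/3.460×10^5)
L = 0.914 m

L_max ≈ 0.914 m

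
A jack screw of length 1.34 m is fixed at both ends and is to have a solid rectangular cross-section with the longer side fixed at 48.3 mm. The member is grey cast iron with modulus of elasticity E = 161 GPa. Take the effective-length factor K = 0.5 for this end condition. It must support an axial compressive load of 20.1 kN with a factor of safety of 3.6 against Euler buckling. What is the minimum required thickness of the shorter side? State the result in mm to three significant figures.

Required P_cr = n·P = 3.6 × 20.1 = 72.36 kN
L_e = K·L = 0.5 × 1.34 = 0.6700 m
Required I = P_cr·L_e²/(π²E) = 7.236×10^4 × 0.6700² / (π² × 1.61×10^11) = 2.044×10^-8 m⁴
I_req = 2.044×10^4 mm⁴
Rectangle, weak axis: I_min = h·b³/12 with h = 48.3 mm fixed  ⇒  b = (12I/h)^(1/3) = 17.2 mm

b ≈ 17.2 mm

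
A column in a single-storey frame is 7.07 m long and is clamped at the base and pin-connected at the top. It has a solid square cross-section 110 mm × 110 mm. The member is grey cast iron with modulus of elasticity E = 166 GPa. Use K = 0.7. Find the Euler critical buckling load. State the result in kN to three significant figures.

I = a⁴/12 = 110⁴/12 = 1.220×10^7 mm⁴
I = 1.220×10^7 mm⁴ = 1.220×10^-5 m⁴
Effective length L_e = K·L = 0.7 × 7.07 = 4.949 m
P_cr = π²EI / L_e² = π² × 166×10⁹ × 1.220×10^-5 / 4.949² = 8.161×10^5 N

P_cr ≈ 816 kN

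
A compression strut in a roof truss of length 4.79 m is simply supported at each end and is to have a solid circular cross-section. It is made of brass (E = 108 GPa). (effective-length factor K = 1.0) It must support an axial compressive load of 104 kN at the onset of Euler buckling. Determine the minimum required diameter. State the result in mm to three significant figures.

d ≈ 82.2 mm

L_e = K·L = 1 × 4.79 = 4.790 m
Required I = P_cr·L_e²/(π²E) = 1.040×10^5 × 4.790² / (π² × 1.08×10^11) = 2.239×10^-6 m⁴
I_req = 2.239×10^6 mm⁴
Solid circle: I = πd⁴/64  ⇒  d = (64I/π)^(1/4) = (64×2.239×10^6/π)^(1/4) = 82.2 mm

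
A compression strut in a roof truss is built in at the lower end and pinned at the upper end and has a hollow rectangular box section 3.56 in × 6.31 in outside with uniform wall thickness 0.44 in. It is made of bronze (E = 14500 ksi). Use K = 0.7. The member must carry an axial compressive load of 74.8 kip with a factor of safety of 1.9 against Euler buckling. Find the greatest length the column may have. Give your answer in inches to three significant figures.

Inner dimensions: h_i = 6.31 − 2×0.44 = 5.430 in, b_i = 3.56 − 2×0.44 = 2.680 in
Weak-axis I_min = (h_o·b_o³ − h_i·b_i³)/12 with b_o = 3.56, b_i = 2.680 in (shorter outer/inner sides).
I_min = (6.31×3.56³ − 5.430×2.680³)/12 = 15.01 in⁴
Required critical load P_cr = n·P = 1.9 × 74.8 = 142.1 kip = 1.421×10^5 lb
From P_cr = π²EI/(K·L)²:  L = (1/K)·√(π²EI/P_cr) = (1/0.7)·√(π²×1.45×10^7×15.01/1.421×10^5)
L = 176 in

L_max ≈ 176 in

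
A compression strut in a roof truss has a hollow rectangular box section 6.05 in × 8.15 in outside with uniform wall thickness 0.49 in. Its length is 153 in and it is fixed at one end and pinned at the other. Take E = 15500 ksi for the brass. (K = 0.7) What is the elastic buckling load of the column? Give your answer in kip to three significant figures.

Inner dimensions: h_i = 8.15 − 2×0.49 = 7.170 in, b_i = 6.05 − 2×0.49 = 5.070 in
Weak-axis I_min = (h_o·b_o³ − h_i·b_i³)/12 with b_o = 6.05, b_i = 5.070 in (shorter outer/inner sides).
I_min = (8.15×6.05³ − 7.170×5.070³)/12 = 72.53 in⁴
Effective length L_e = K·L = 0.7 × 153 = 107.1 in
P_cr = π²EI / L_e² = π² × 15500×10³ × 72.53 / 107.1² = 9.673×10^5 lb

P_cr ≈ 967 kip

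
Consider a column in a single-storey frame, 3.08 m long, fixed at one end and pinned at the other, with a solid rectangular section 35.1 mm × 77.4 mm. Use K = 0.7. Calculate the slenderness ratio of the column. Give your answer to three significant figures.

λ ≈ 213

For a rectangle r_min = b/√12 = 35.1/√12 = 10.13 mm
L_e = K·L = 0.7 × 3.08 m = 2.156 m = 2156.0 mm
λ = L_e / r_min = 2156.0 / 10.13 = 213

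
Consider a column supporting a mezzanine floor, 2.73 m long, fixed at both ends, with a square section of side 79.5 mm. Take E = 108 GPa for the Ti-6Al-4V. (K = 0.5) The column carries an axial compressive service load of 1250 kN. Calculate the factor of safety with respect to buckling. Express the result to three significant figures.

I = a⁴/12 = 79.5⁴/12 = 3.329×10^6 mm⁴
I = 3.329×10^6 mm⁴ = 3.329×10^-6 m⁴
Effective length L_e = K·L = 0.5 × 2.73 = 1.365 m
P_cr = π²EI / L_e² = π² × 108×10⁹ × 3.329×10^-6 / 1.365² = 1.904×10^6 N
Factor of safety n = P_cr / P = 1904.3 / 1250 = 1.52

n ≈ 1.52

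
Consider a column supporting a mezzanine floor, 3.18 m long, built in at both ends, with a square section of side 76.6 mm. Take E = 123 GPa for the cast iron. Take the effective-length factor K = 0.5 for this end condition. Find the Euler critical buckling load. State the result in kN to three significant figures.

P_cr ≈ 1380 kN

I = a⁴/12 = 76.6⁴/12 = 2.869×10^6 mm⁴
I = 2.869×10^6 mm⁴ = 2.869×10^-6 m⁴
Effective length L_e = K·L = 0.5 × 3.18 = 1.590 m
P_cr = π²EI / L_e² = π² × 123×10⁹ × 2.869×10^-6 / 1.590² = 1.378×10^6 N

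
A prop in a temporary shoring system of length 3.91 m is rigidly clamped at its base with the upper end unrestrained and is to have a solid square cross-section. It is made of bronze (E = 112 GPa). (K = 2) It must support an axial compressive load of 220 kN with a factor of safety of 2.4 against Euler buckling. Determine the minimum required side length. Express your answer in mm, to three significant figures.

a ≈ 137 mm

Required P_cr = n·P = 2.4 × 220 = 528.0 kN
L_e = K·L = 2 × 3.91 = 7.820 m
Required I = P_cr·L_e²/(π²E) = 5.280×10^5 × 7.820² / (π² × 1.12×10^11) = 2.921×10^-5 m⁴
I_req = 2.921×10^7 mm⁴
Solid square: I = a⁴/12  ⇒  a = (12I)^(1/4) = (12×2.921×10^7)^(1/4) = 137 mm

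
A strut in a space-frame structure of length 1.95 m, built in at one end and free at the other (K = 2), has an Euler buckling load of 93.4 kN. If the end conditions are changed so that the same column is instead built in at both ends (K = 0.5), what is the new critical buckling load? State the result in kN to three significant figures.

P_cr ≈ 1490 kN

P_cr ∝ 1/K², so P_cr,new = P_cr,old × (K_old/K_new)² = 93.4 × (2/0.5)²
= 93.4 × 16.00 = 1490 kN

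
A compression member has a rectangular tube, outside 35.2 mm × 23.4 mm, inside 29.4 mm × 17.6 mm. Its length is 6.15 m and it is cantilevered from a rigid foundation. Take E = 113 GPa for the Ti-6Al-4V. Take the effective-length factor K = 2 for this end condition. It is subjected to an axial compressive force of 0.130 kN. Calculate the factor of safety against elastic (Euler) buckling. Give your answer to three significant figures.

n ≈ 1.37

Weak-axis I_min = (h_o·b_o³ − h_i·b_i³)/12 with b_o = 23.4, b_i = 17.60 mm (shorter outer/inner sides).
I_min = (35.2×23.4³ − 29.40×17.60³)/12 = 2.423×10^4 mm⁴
I = 2.423×10^4 mm⁴ = 2.423×10^-8 m⁴
Effective length L_e = K·L = 2 × 6.15 = 12.30 m
P_cr = π²EI / L_e² = π² × 113×10⁹ × 2.423×10^-8 / 12.30² = 178.6 N
Factor of safety n = P_cr / P = 0.17860 / 0.130 = 1.37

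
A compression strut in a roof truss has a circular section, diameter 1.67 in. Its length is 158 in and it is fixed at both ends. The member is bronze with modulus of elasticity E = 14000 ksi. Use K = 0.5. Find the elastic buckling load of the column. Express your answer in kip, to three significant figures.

I = πd⁴/64 = π×1.67⁴/64 = 0.3818 in⁴
Effective length L_e = K·L = 0.5 × 158 = 79.00 in
P_cr = π²EI / L_e² = π² × 14000×10³ × 0.3818 / 79.00² = 8.453×10^3 lb

P_cr ≈ 8.45 kip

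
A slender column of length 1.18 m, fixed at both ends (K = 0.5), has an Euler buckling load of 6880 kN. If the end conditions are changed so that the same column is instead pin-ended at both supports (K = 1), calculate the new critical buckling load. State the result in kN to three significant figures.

P_cr ≈ 1720 kN

P_cr ∝ 1/K², so P_cr,new = P_cr,old × (K_old/K_new)² = 6880 × (0.5/1)²
= 6880 × 0.2500 = 1720 kN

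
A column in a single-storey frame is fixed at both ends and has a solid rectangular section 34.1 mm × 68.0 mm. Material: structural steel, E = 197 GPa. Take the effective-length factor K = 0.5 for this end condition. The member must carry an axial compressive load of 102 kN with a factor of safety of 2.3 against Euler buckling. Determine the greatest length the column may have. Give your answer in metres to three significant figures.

L_max ≈ 2.73 m

Buckling occurs about the weak axis: I_min = h·b³/12 with b = 34.1 mm (the shorter side).
I_min = 68.0×34.1³/12 = 2.247×10^5 mm⁴
I = 2.247×10^-7 m⁴
Required critical load P_cr = n·P = 2.3 × 102 = 234.6 kN = 2.346×10^5 N
From P_cr = π²EI/(K·L)²:  L = (1/K)·√(π²EI/P_cr) = (1/0.5)·√(π²×1.97×10^11×2.247×10^-7/2.346×10^5)
L = 2.73 m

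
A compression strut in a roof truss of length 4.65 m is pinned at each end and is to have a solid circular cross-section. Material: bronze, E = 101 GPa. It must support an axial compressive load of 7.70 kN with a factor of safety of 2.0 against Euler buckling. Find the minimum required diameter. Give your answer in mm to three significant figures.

d ≈ 51.1 mm

Required P_cr = n·P = 2.0 × 7.70 = 15.40 kN
L_e = K·L = 1 × 4.65 = 4.650 m
Required I = P_cr·L_e²/(π²E) = 1.540×10^4 × 4.650² / (π² × 1.01×10^11) = 3.340×10^-7 m⁴
I_req = 3.340×10^5 mm⁴
Solid circle: I = πd⁴/64  ⇒  d = (64I/π)^(1/4) = (64×3.340×10^5/π)^(1/4) = 51.1 mm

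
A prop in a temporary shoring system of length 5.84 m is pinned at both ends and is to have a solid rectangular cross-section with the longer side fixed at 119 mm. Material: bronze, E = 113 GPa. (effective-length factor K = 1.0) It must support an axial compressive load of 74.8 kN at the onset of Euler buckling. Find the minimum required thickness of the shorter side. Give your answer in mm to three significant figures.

b ≈ 61.3 mm

L_e = K·L = 1 × 5.84 = 5.840 m
Required I = P_cr·L_e²/(π²E) = 7.480×10^4 × 5.840² / (π² × 1.13×10^11) = 2.287×10^-6 m⁴
I_req = 2.287×10^6 mm⁴
Rectangle, weak axis: I_min = h·b³/12 with h = 119 mm fixed  ⇒  b = (12I/h)^(1/3) = 61.3 mm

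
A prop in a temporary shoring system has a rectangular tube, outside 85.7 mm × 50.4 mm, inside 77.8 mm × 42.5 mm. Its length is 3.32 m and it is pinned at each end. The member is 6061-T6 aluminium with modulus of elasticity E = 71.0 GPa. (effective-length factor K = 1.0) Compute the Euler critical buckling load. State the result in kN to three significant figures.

P_cr ≈ 26.5 kN

Weak-axis I_min = (h_o·b_o³ − h_i·b_i³)/12 with b_o = 50.4, b_i = 42.50 mm (shorter outer/inner sides).
I_min = (85.7×50.4³ − 77.80×42.50³)/12 = 4.166×10^5 mm⁴
I = 4.166×10^5 mm⁴ = 4.166×10^-7 m⁴
Effective length L_e = K·L = 1 × 3.32 = 3.320 m
P_cr = π²EI / L_e² = π² × 71.0×10⁹ × 4.166×10^-7 / 3.320² = 2.649×10^4 N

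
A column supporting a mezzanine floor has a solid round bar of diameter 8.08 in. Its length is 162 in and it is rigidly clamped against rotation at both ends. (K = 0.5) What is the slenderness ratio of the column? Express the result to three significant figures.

For a solid circle r = d/4 = 8.08/4 = 2.020 in
L_e = K·L = 0.5 × 162 = 81.00 in
λ = L_e / r_min = 81.000 / 2.020 = 40.1

λ ≈ 40.1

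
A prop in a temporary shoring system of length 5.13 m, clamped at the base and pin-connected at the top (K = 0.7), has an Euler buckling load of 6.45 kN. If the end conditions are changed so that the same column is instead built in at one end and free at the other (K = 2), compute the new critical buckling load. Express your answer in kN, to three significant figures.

P_cr ≈ 0.790 kN

P_cr ∝ 1/K², so P_cr,new = P_cr,old × (K_old/K_new)² = 6.45 × (0.7/2)²
= 6.45 × 0.1225 = 0.790 kN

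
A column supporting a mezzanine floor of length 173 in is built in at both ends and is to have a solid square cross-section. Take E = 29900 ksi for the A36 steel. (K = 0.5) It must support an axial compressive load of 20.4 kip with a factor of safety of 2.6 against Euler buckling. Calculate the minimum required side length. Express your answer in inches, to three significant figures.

Required P_cr = n·P = 2.6 × 20.4 = 53.04 kip
L_e = K·L = 0.5 × 173 = 86.50 in
Required I = P_cr·L_e²/(π²E) = 5.304×10^4 × 86.50² / (π² × 2.99×10^7) = 1.345 in⁴
Solid square: I = a⁴/12  ⇒  a = (12I)^(1/4) = (12×1.345)^(1/4) = 2.00 in

a ≈ 2.00 in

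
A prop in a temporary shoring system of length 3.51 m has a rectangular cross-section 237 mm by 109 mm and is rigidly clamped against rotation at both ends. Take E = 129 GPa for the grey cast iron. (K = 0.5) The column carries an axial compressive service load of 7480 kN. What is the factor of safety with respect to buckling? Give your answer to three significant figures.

n ≈ 1.41

Buckling occurs about the weak axis: I_min = h·b³/12 with b = 109 mm (the shorter side).
I_min = 237×109³/12 = 2.558×10^7 mm⁴
I = 2.558×10^7 mm⁴ = 2.558×10^-5 m⁴
Effective length L_e = K·L = 0.5 × 3.51 = 1.755 m
P_cr = π²EI / L_e² = π² × 129×10⁹ × 2.558×10^-5 / 1.755² = 1.057×10^7 N
Factor of safety n = P_cr / P = 10573 / 7480 = 1.41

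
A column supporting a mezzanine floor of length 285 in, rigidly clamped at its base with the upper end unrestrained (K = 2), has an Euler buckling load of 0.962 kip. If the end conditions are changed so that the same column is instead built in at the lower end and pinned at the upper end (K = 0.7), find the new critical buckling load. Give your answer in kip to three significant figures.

P_cr ≈ 7.85 kip

P_cr ∝ 1/K², so P_cr,new = P_cr,old × (K_old/K_new)² = 0.962 × (2/0.7)²
= 0.962 × 8.163 = 7.85 kip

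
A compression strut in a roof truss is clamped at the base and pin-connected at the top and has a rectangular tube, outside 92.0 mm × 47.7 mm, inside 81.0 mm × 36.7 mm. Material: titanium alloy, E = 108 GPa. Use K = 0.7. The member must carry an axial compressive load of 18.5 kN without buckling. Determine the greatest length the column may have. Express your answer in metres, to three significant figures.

L_max ≈ 7.66 m

Weak-axis I_min = (h_o·b_o³ − h_i·b_i³)/12 with b_o = 47.7, b_i = 36.70 mm (shorter outer/inner sides).
I_min = (92.0×47.7³ − 81.00×36.70³)/12 = 4.984×10^5 mm⁴
I = 4.984×10^-7 m⁴
At the buckling limit P_cr = P = 1.850×10^4 N
From P_cr = π²EI/(K·L)²:  L = (1/K)·√(π²EI/P_cr) = (1/0.7)·√(π²×1.08×10^11×4.984×10^-7/1.850×10^4)
L = 7.66 m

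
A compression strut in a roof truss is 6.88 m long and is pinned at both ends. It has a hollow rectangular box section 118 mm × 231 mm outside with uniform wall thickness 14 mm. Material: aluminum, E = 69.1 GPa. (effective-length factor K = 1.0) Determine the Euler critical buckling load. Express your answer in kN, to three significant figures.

P_cr ≈ 278 kN

Inner dimensions: h_i = 231 − 2×14 = 203.0 mm, b_i = 118 − 2×14 = 90.00 mm
Weak-axis I_min = (h_o·b_o³ − h_i·b_i³)/12 with b_o = 118, b_i = 90.00 mm (shorter outer/inner sides).
I_min = (231×118³ − 203.0×90.00³)/12 = 1.930×10^7 mm⁴
I = 1.930×10^7 mm⁴ = 1.930×10^-5 m⁴
Effective length L_e = K·L = 1 × 6.88 = 6.880 m
P_cr = π²EI / L_e² = π² × 69.1×10⁹ × 1.930×10^-5 / 6.880² = 2.780×10^5 N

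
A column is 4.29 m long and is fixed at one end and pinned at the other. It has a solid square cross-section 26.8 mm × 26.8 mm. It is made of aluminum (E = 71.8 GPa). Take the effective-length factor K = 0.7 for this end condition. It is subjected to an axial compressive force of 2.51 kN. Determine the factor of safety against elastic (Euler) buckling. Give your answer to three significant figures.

n ≈ 1.35

I = a⁴/12 = 26.8⁴/12 = 4.299×10^4 mm⁴
I = 4.299×10^4 mm⁴ = 4.299×10^-8 m⁴
Effective length L_e = K·L = 0.7 × 4.29 = 3.003 m
P_cr = π²EI / L_e² = π² × 71.8×10⁹ × 4.299×10^-8 / 3.003² = 3.378×10^3 N
Factor of safety n = P_cr / P = 3.3781 / 2.51 = 1.35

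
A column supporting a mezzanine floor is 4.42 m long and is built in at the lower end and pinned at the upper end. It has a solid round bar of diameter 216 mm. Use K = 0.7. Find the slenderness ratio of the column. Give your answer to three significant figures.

λ ≈ 57.3

For a solid circle r = d/4 = 216/4 = 54.00 mm
L_e = K·L = 0.7 × 4.42 m = 3.094 m = 3094.0 mm
λ = L_e / r_min = 3094.0 / 54.00 = 57.3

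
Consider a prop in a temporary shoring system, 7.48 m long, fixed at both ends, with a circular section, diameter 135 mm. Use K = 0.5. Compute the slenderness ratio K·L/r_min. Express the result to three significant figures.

λ ≈ 111

I = πd⁴/64 = π×135⁴/64 = 1.630×10^7 mm⁴
A = 1.431×10^4 mm²;  r_min = √(I/A) = √(1.630×10^7/1.431×10^4) = 33.75 mm
L_e = K·L = 0.5 × 7.48 m = 3.740 m = 3740.0 mm
λ = L_e / r_min = 3740.0 / 33.75 = 111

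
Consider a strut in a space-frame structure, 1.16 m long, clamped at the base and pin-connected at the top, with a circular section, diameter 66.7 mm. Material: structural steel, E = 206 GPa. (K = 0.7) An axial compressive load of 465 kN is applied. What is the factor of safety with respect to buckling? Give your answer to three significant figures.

I = πd⁴/64 = π×66.7⁴/64 = 9.716×10^5 mm⁴
I = 9.716×10^5 mm⁴ = 9.716×10^-7 m⁴
Effective length L_e = K·L = 0.7 × 1.16 = 0.8120 m
P_cr = π²EI / L_e² = π² × 206×10⁹ × 9.716×10^-7 / 0.8120² = 2.996×10^6 N
Factor of safety n = P_cr / P = 2995.9 / 465 = 6.44

n ≈ 6.44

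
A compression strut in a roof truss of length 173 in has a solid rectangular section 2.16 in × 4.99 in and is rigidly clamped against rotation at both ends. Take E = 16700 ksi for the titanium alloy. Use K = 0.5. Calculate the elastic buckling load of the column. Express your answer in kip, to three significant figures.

P_cr ≈ 92.3 kip

Buckling occurs about the weak axis: I_min = h·b³/12 with b = 2.16 in (the shorter side).
I_min = 4.99×2.16³/12 = 4.191 in⁴
Effective length L_e = K·L = 0.5 × 173 = 86.50 in
P_cr = π²EI / L_e² = π² × 16700×10³ × 4.191 / 86.50² = 9.231×10^4 lb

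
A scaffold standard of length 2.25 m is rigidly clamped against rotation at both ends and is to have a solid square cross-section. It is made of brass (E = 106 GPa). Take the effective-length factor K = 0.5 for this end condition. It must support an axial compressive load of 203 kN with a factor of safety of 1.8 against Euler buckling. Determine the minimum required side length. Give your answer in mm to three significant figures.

a ≈ 48.0 mm

Required P_cr = n·P = 1.8 × 203 = 365.4 kN
L_e = K·L = 0.5 × 2.25 = 1.125 m
Required I = P_cr·L_e²/(π²E) = 3.654×10^5 × 1.125² / (π² × 1.06×10^11) = 4.420×10^-7 m⁴
I_req = 4.420×10^5 mm⁴
Solid square: I = a⁴/12  ⇒  a = (12I)^(1/4) = (12×4.420×10^5)^(1/4) = 48.0 mm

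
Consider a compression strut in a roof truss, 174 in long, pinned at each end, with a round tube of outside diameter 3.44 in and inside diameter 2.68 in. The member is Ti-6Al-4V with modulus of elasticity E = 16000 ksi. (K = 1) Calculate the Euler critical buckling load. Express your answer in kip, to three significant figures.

d_o = 3.44 in, d_i = 2.68 in
I = π(d_o⁴ − d_i⁴)/64 = π(3.44⁴ − 2.680⁴)/64 = 4.342 in⁴
Effective length L_e = K·L = 1 × 174 = 174.0 in
P_cr = π²EI / L_e² = π² × 16000×10³ × 4.342 / 174.0² = 2.265×10^4 lb

P_cr ≈ 22.6 kip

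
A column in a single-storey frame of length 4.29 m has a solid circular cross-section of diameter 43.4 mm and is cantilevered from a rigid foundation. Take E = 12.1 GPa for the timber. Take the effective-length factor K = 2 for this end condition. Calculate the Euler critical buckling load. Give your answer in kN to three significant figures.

P_cr ≈ 0.283 kN

I = πd⁴/64 = π×43.4⁴/64 = 1.742×10^5 mm⁴
I = 1.742×10^5 mm⁴ = 1.742×10^-7 m⁴
Effective length L_e = K·L = 2 × 4.29 = 8.580 m
P_cr = π²EI / L_e² = π² × 12.1×10⁹ × 1.742×10^-7 / 8.580² = 282.5 N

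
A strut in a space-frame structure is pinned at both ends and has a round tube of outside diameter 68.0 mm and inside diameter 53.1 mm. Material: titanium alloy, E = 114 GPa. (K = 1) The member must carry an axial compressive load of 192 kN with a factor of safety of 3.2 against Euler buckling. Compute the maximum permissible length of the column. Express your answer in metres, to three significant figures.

L_max ≈ 1.10 m

d_o = 68.0 mm, d_i = 53.1 mm
I = π(d_o⁴ − d_i⁴)/64 = π(68.0⁴ − 53.10⁴)/64 = 6.593×10^5 mm⁴
I = 6.593×10^-7 m⁴
Required critical load P_cr = n·P = 3.2 × 192 = 614.4 kN = 6.144×10^5 N
From P_cr = π²EI/(K·L)²:  L = (1/K)·√(π²EI/P_cr) = (1/1)·√(π²×1.14×10^11×6.593×10^-7/6.144×10^5)
L = 1.10 m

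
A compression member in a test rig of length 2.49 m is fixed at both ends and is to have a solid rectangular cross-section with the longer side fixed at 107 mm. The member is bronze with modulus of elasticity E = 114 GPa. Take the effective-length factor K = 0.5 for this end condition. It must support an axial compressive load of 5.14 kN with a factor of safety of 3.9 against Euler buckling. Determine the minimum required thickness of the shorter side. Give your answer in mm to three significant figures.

Required P_cr = n·P = 3.9 × 5.14 = 20.05 kN
L_e = K·L = 0.5 × 2.49 = 1.245 m
Required I = P_cr·L_e²/(π²E) = 2.005×10^4 × 1.245² / (π² × 1.14×10^11) = 2.762×10^-8 m⁴
I_req = 2.762×10^4 mm⁴
Rectangle, weak axis: I_min = h·b³/12 with h = 107 mm fixed  ⇒  b = (12I/h)^(1/3) = 14.6 mm

b ≈ 14.6 mm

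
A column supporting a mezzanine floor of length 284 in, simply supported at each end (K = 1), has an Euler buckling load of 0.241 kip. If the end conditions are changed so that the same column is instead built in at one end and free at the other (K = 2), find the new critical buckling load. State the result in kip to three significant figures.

P_cr ∝ 1/K², so P_cr,new = P_cr,old × (K_old/K_new)² = 0.241 × (1/2)²
= 0.241 × 0.2500 = 0.0602 kip

P_cr ≈ 0.0602 kip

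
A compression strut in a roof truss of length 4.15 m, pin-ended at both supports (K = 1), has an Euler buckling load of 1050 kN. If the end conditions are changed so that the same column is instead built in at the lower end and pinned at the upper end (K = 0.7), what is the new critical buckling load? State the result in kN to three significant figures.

P_cr ≈ 2140 kN

P_cr ∝ 1/K², so P_cr,new = P_cr,old × (K_old/K_new)² = 1050 × (1/0.7)²
= 1050 × 2.041 = 2140 kN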